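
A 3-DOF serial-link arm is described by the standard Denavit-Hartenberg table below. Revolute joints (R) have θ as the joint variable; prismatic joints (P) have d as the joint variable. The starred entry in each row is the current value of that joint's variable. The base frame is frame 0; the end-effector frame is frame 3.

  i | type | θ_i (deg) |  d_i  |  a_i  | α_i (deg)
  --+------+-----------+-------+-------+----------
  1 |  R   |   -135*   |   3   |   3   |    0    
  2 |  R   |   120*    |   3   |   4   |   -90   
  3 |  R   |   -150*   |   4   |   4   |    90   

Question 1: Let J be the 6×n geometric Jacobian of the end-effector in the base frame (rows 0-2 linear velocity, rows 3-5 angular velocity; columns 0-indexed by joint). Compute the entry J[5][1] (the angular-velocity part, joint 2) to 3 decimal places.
axis z_1 = (0.0000,0.0000,1.0000); lever o_n−o_1 = (1.5529,3.7250,5.0000)
cross product → J_v[:, 1] = (-3.7250,1.5529,0.0000)
J_ω[:, 1] = z_1
entry J[5][1] = 1.0000

1.000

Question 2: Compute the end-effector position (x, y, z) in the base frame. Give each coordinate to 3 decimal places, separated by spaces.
after link 1: o_1 = (-2.1213, -2.1213, 3.0000)
after link 2: o_2 = (1.7424, -3.1566, 6.0000)
after link 3: o_3 = (-0.5684, 1.6037, 8.0000)

-0.568 1.604 8.000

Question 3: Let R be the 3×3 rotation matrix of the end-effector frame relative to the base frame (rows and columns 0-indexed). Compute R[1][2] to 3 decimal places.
0.129

End-effector z-axis (col 2 of R) = (-0.4830,0.1294,-0.8660)
R[1][2] = 0.1294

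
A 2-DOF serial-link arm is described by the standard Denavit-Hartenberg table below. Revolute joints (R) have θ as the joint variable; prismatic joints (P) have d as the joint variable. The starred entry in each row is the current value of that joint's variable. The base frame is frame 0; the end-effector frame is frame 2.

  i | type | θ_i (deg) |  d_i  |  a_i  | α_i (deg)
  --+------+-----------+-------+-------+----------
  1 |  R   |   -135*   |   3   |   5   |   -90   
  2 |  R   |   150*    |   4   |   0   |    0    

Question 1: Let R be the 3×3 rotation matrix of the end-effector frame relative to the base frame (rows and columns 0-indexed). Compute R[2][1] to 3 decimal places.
0.866

End-effector y-axis (col 1 of R) = (0.3536,0.3536,0.8660)
R[2][1] = 0.8660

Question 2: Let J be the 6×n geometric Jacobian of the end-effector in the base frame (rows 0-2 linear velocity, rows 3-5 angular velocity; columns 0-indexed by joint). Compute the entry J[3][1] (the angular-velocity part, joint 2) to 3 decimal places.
axis z_1 = (0.7071,-0.7071,0.0000); lever o_n−o_1 = (2.8284,-2.8284,0.0000)
cross product → J_v[:, 1] = (-0.0000,-0.0000,0.0000)
J_ω[:, 1] = z_1
entry J[3][1] = 0.7071

0.707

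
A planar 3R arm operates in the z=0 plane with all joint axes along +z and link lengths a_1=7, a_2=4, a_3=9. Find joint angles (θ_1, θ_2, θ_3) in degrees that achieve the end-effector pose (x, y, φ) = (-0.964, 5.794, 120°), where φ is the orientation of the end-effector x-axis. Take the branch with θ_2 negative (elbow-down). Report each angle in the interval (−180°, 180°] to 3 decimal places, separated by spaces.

wrist centre = target − a_3·(cos φ, sin φ) = (3.5360, -2.0002)
cos θ_2 = (16.5042−7²−4²)/(2·7·4) = -0.8660; θ_2 = -149.9967° (elbow-down)
β = atan2(-2.0002,3.5360) = -29.4958°; ψ = atan2(-2.0002,3.5360) = -29.4953°
θ_1 = β − ψ = -0.0004°
θ_3 = φ − θ_1 − θ_2 = -90.0029° (wrapped to (-180°,180°])

-0.000 -149.997 -90.003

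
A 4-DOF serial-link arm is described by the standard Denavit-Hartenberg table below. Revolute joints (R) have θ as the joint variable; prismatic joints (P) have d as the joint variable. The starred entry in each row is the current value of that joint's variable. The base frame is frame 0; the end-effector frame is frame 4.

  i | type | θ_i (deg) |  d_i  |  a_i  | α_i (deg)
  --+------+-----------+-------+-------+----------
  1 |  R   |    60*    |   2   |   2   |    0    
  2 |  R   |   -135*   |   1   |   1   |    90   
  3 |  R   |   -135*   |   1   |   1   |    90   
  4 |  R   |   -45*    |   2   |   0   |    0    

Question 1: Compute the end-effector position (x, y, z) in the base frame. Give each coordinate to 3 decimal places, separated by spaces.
after link 1: o_1 = (1.0000, 1.7321, 2.0000)
after link 2: o_2 = (1.2588, 0.7661, 3.0000)
after link 3: o_3 = (0.1099, 1.1903, 2.2929)
after link 4: o_4 = (-0.2561, 2.5563, 3.7071)

-0.256 2.556 3.707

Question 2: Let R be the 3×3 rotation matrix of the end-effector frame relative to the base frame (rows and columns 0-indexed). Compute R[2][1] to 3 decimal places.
End-effector y-axis (col 1 of R) = (-0.8124,0.3000,-0.5000)
R[2][1] = -0.5000

-0.500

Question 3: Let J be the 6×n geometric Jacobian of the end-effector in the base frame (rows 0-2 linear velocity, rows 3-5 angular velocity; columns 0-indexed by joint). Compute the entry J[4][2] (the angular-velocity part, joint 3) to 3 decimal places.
-0.259

axis z_2 = (-0.9659,-0.2588,0.0000); lever o_n−o_2 = (-1.5150,1.7902,0.7071)
cross product → J_v[:, 2] = (-0.1830,0.6830,-2.1213)
J_ω[:, 2] = z_2
entry J[4][2] = -0.2588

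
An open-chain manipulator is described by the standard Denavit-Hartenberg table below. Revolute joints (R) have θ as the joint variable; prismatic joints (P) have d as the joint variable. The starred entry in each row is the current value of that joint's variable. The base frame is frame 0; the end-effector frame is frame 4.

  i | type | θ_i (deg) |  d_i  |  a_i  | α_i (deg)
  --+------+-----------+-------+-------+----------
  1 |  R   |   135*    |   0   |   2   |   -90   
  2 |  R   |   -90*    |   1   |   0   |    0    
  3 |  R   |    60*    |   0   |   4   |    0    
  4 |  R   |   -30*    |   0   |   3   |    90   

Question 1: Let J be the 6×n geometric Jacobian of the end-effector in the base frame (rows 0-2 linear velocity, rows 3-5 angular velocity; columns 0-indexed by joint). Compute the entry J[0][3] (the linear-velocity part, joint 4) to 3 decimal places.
axis z_3 = (-0.7071,-0.7071,0.0000); lever o_n−o_3 = (-1.0607,1.0607,2.5981)
cross product → J_v[:, 3] = (-1.8371,1.8371,-1.5000)
J_ω[:, 3] = z_3
entry J[0][3] = -1.8371

-1.837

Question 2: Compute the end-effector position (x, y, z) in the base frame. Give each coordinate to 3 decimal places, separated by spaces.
-5.631 4.217 4.598

after link 1: o_1 = (-1.4142, 1.4142, 0.0000)
after link 2: o_2 = (-2.1213, 0.7071, 0.0000)
after link 3: o_3 = (-4.5708, 3.1566, 2.0000)
after link 4: o_4 = (-5.6315, 4.2173, 4.5981)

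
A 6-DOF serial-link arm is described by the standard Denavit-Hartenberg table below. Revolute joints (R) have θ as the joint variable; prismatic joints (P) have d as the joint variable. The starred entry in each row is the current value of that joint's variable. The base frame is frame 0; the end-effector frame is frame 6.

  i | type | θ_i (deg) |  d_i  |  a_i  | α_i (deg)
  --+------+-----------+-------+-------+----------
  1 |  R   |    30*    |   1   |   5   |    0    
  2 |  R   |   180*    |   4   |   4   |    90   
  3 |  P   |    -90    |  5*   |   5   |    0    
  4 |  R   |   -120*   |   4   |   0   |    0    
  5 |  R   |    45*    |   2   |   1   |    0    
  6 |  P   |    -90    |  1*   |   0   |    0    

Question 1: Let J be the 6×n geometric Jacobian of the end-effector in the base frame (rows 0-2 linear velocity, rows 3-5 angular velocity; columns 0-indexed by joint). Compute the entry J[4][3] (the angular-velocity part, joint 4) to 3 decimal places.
0.866

axis z_3 = (-0.5000,0.8660,0.0000); lever o_n−o_3 = (-2.6635,6.5451,-0.2588)
cross product → J_v[:, 3] = (-0.2241,-0.1294,-0.9659)
J_ω[:, 3] = z_3
entry J[4][3] = 0.8660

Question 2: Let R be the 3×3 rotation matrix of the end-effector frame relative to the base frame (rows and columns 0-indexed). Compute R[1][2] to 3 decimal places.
End-effector z-axis (col 2 of R) = (-0.5000,0.8660,0.0000)
R[1][2] = 0.8660

0.866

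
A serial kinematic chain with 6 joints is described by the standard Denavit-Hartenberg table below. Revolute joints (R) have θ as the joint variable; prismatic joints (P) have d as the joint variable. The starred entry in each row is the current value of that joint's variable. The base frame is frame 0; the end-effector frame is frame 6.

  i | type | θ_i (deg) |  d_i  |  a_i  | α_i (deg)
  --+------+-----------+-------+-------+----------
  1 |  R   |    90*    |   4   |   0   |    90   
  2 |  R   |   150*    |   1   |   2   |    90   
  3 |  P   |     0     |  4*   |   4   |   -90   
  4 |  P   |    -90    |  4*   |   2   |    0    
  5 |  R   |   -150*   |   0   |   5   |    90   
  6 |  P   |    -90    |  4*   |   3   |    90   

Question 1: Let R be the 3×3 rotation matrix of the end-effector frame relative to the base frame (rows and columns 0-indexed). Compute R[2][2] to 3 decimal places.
1.000

End-effector z-axis (col 2 of R) = (-0.0000,-0.0000,1.0000)
R[2][2] = 1.0000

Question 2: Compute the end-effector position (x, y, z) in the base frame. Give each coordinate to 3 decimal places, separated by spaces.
2.000 -6.196 7.196

after link 1: o_1 = (0.0000, 0.0000, 4.0000)
after link 2: o_2 = (1.0000, -1.7321, 5.0000)
after link 3: o_3 = (1.0000, -3.1962, 10.4641)
after link 4: o_4 = (5.0000, -2.1962, 12.1962)
after link 5: o_5 = (5.0000, -2.1962, 7.1962)
after link 6: o_6 = (2.0000, -6.1962, 7.1962)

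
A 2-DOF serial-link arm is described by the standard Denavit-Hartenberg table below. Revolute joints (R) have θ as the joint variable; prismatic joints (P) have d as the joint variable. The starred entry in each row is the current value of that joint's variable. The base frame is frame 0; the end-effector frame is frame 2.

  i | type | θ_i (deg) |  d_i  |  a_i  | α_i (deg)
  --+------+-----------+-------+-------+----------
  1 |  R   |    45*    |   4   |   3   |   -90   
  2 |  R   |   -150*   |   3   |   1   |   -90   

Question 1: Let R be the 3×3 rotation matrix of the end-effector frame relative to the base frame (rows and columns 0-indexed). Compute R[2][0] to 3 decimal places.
End-effector x-axis (col 0 of R) = (-0.6124,-0.6124,0.5000)
R[2][0] = 0.5000

0.500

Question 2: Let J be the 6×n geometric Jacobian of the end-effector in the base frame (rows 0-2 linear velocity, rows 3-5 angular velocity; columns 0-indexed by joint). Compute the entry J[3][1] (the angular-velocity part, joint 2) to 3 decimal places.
-0.707

axis z_1 = (-0.7071,0.7071,0.0000); lever o_n−o_1 = (-2.7337,1.5089,0.5000)
cross product → J_v[:, 1] = (0.3536,0.3536,0.8660)
J_ω[:, 1] = z_1
entry J[3][1] = -0.7071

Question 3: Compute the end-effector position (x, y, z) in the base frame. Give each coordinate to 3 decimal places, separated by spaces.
-0.612 3.630 4.500

after link 1: o_1 = (2.1213, 2.1213, 4.0000)
after link 2: o_2 = (-0.6124, 3.6303, 4.5000)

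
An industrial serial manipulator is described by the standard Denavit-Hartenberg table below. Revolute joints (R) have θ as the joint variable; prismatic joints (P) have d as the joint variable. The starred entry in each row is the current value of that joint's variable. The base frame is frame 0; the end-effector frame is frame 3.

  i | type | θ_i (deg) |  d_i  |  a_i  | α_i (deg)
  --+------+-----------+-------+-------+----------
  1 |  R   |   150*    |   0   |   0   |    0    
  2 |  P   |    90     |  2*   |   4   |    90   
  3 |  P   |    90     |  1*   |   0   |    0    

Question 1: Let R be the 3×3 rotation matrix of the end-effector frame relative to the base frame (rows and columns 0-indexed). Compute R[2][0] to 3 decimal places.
End-effector x-axis (col 0 of R) = (0.0000,-0.0000,1.0000)
R[2][0] = 1.0000

1.000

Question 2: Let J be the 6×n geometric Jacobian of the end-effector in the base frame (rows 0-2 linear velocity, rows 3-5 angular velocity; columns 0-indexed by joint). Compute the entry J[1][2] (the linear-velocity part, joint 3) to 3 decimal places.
0.500

prismatic axis z_2 = (-0.8660,0.5000,0.0000)
J_v[:, 2] = z_2; J_ω[:, 2] = (0,0,0)
entry J[1][2] = 0.5000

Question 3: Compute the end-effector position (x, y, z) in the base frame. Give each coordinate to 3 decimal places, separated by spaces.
-2.866 -2.964 2.000

after link 1: o_1 = (0.0000, 0.0000, 0.0000)
after link 2: o_2 = (-2.0000, -3.4641, 2.0000)
after link 3: o_3 = (-2.8660, -2.9641, 2.0000)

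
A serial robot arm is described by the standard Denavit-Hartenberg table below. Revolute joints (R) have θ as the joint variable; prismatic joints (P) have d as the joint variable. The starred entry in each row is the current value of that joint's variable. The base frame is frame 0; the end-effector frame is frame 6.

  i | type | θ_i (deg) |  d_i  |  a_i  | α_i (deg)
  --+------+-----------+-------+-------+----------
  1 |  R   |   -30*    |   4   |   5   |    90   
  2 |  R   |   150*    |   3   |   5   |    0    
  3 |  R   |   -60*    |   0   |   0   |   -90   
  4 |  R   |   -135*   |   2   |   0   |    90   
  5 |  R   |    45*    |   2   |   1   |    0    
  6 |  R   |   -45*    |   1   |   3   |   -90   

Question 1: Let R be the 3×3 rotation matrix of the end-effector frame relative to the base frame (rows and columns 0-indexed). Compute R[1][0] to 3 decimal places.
-0.612

End-effector x-axis (col 0 of R) = (-0.3536,-0.6124,-0.7071)
R[1][0] = -0.6124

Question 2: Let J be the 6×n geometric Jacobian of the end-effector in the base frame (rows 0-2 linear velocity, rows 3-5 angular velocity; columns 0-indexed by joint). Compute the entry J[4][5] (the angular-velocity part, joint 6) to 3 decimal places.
axis z_5 = (0.3536,0.6124,-0.7071); lever o_n−o_5 = (-0.7071,-1.2247,-2.8284)
cross product → J_v[:, 5] = (-2.5981,1.5000,-0.0000)
J_ω[:, 5] = z_5
entry J[4][5] = 0.6124

0.612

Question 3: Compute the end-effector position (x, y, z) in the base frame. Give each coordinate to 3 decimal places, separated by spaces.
after link 1: o_1 = (4.3301, -2.5000, 4.0000)
after link 2: o_2 = (-0.9199, -2.9330, 6.5000)
after link 3: o_3 = (-0.9199, -2.9330, 6.5000)
after link 4: o_4 = (-2.6519, -1.9330, 6.5000)
after link 5: o_5 = (-2.8072, -0.7877, 4.5858)
after link 6: o_6 = (-3.5143, -2.0125, 1.7574)

-3.514 -2.012 1.757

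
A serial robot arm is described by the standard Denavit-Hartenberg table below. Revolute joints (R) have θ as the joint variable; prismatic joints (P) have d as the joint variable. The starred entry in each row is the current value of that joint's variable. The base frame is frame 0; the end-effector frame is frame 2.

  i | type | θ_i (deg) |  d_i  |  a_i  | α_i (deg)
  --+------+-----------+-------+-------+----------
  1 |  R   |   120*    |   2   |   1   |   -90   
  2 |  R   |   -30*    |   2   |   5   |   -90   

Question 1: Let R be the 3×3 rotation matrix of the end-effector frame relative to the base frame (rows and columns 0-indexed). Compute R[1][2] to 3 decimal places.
End-effector z-axis (col 2 of R) = (-0.2500,0.4330,-0.8660)
R[1][2] = 0.4330

0.433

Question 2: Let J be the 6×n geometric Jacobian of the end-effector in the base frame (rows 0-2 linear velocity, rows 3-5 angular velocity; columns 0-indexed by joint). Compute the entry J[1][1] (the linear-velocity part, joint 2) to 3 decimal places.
2.165

axis z_1 = (-0.8660,-0.5000,0.0000); lever o_n−o_1 = (-3.8971,2.7500,2.5000)
cross product → J_v[:, 1] = (-1.2500,2.1651,-4.3301)
J_ω[:, 1] = z_1
entry J[1][1] = 2.1651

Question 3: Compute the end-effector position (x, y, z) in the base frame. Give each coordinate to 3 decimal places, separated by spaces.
-4.397 3.616 4.500

after link 1: o_1 = (-0.5000, 0.8660, 2.0000)
after link 2: o_2 = (-4.3971, 3.6160, 4.5000)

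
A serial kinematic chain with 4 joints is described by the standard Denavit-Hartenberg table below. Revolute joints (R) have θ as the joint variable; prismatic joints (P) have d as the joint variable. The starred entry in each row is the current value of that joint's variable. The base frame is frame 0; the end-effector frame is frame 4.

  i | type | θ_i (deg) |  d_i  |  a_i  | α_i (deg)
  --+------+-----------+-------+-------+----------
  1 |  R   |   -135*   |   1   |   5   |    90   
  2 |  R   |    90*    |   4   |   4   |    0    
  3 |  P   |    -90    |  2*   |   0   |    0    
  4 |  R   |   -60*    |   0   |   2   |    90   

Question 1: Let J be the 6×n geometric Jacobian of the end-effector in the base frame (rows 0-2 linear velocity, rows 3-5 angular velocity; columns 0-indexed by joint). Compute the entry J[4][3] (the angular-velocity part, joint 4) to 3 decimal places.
0.707

axis z_3 = (-0.7071,0.7071,0.0000); lever o_n−o_3 = (-0.7071,-0.7071,-1.7321)
cross product → J_v[:, 3] = (-1.2247,-1.2247,1.0000)
J_ω[:, 3] = z_3
entry J[4][3] = 0.7071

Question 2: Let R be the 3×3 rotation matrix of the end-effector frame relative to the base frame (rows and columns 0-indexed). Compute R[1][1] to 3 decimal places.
0.707

End-effector y-axis (col 1 of R) = (-0.7071,0.7071,0.0000)
R[1][1] = 0.7071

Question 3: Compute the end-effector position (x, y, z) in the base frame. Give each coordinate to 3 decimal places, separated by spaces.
after link 1: o_1 = (-3.5355, -3.5355, 1.0000)
after link 2: o_2 = (-6.3640, -0.7071, 5.0000)
after link 3: o_3 = (-7.7782, 0.7071, 5.0000)
after link 4: o_4 = (-8.4853, -0.0000, 3.2679)

-8.485 -0.000 3.268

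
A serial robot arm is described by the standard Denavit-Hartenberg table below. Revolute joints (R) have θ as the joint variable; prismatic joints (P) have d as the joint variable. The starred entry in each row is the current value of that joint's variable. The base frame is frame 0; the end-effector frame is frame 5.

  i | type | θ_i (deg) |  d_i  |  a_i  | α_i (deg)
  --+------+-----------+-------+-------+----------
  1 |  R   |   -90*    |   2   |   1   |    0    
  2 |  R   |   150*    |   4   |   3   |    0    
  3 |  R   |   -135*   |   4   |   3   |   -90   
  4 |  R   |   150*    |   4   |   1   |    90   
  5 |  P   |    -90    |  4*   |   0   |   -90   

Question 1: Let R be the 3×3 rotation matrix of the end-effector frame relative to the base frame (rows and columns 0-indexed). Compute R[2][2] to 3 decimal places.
End-effector z-axis (col 2 of R) = (-0.2241,0.8365,-0.5000)
R[2][2] = -0.5000

-0.500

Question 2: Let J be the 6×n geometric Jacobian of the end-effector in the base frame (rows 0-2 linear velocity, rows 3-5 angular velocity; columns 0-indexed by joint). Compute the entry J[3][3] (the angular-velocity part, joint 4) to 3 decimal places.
axis z_3 = (0.9659,0.2588,0.0000); lever o_n−o_3 = (4.1572,-0.0601,-3.9641)
cross product → J_v[:, 3] = (-1.0260,3.8290,-1.1340)
J_ω[:, 3] = z_3
entry J[3][3] = 0.9659

0.966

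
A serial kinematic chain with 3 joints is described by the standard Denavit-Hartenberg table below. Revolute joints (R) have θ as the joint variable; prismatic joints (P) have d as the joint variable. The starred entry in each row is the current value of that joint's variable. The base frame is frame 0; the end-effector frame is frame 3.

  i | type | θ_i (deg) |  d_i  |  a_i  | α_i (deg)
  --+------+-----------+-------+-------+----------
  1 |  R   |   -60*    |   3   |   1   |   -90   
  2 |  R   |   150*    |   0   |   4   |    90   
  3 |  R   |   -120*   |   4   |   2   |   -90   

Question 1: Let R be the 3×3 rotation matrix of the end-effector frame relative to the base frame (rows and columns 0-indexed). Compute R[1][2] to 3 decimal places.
0.400

End-effector z-axis (col 2 of R) = (-0.8080,0.3995,-0.4330)
R[1][2] = 0.3995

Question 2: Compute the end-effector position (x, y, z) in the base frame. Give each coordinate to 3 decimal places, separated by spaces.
after link 1: o_1 = (0.5000, -0.8660, 3.0000)
after link 2: o_2 = (-1.2321, 2.1340, 1.0000)
after link 3: o_3 = (-1.2990, -1.2141, -1.9641)

-1.299 -1.214 -1.964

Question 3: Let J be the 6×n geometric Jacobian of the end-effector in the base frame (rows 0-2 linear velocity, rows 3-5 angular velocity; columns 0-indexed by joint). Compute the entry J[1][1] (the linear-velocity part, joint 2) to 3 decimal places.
axis z_1 = (0.8660,0.5000,0.0000); lever o_n−o_1 = (-1.7990,-0.3481,-4.9641)
cross product → J_v[:, 1] = (-2.4821,4.2990,0.5981)
J_ω[:, 1] = z_1
entry J[1][1] = 4.2990

4.299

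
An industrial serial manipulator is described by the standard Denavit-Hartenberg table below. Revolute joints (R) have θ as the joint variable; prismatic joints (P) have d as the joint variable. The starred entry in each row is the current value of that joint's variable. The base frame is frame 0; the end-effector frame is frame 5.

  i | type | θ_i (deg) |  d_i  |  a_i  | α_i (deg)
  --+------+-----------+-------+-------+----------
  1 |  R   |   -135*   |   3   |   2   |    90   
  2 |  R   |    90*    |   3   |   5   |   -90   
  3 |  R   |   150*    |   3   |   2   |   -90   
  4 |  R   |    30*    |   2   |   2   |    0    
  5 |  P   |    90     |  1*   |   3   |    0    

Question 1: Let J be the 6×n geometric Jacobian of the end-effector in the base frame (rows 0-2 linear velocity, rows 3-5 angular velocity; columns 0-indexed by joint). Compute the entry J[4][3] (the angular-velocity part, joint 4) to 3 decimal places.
axis z_3 = (-0.6124,0.6124,-0.5000); lever o_n−o_3 = (-4.2993,-0.7891,-1.7010)
cross product → J_v[:, 3] = (-1.4362,1.1080,3.1160)
J_ω[:, 3] = z_3
entry J[4][3] = 0.6124

0.612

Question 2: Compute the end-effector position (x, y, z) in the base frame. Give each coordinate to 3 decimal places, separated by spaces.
-5.006 1.332 4.567

after link 1: o_1 = (-1.4142, -1.4142, 3.0000)
after link 2: o_2 = (-3.5355, 0.7071, 8.0000)
after link 3: o_3 = (-0.7071, 2.1213, 6.2679)
after link 4: o_4 = (-2.0266, 2.0266, 3.7679)
after link 5: o_5 = (-5.0064, 1.3322, 4.5670)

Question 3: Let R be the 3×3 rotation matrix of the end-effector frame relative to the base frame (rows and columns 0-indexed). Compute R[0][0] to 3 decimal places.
End-effector x-axis (col 0 of R) = (-0.7891,-0.4356,0.4330)
R[0][0] = -0.7891

-0.789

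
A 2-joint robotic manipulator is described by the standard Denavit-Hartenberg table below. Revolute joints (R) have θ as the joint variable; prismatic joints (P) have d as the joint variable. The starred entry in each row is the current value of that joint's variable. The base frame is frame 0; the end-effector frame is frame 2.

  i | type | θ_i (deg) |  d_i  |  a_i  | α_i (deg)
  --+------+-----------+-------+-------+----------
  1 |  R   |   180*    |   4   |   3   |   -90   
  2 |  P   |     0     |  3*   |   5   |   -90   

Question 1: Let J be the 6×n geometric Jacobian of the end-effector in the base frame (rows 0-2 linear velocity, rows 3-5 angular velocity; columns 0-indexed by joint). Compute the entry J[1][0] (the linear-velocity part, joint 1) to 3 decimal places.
-8.000

axis z_0 = ẑ; lever o_n−o_0 = (-8.0000,-3.0000,4.0000)
cross product → J_v[:, 0] = (3.0000,-8.0000,0.0000)
J_ω[:, 0] = z_0
entry J[1][0] = -8.0000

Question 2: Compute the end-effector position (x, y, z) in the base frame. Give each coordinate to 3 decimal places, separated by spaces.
after link 1: o_1 = (-3.0000, 0.0000, 4.0000)
after link 2: o_2 = (-8.0000, -3.0000, 4.0000)

-8.000 -3.000 4.000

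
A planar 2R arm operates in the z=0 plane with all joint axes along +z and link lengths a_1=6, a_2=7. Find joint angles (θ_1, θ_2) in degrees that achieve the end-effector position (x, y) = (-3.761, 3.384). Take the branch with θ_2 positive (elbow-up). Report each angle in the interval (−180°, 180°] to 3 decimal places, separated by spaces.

59.995 135.006

cos θ_2 = (25.5966−6²−7²)/(2·6·7) = -0.7072; θ_2 = 135.0062° (elbow-up)
β = atan2(3.3840,-3.7610) = 138.0204°; ψ = atan2(4.9492,1.0497) = 78.0252°
θ_1 = β − ψ = 59.9952°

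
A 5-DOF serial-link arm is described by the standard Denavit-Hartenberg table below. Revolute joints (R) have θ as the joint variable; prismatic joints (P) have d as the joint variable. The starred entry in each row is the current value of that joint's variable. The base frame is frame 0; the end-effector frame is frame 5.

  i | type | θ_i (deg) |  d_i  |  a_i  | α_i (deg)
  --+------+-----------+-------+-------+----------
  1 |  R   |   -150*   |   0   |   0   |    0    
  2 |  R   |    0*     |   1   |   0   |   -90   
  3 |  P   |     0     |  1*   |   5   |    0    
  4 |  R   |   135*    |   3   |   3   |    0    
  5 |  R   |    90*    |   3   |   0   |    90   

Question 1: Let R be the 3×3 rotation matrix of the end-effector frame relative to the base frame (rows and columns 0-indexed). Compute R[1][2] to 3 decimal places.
0.354

End-effector z-axis (col 2 of R) = (0.6124,0.3536,-0.7071)
R[1][2] = 0.3536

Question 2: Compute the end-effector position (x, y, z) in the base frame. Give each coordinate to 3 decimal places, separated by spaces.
after link 1: o_1 = (0.0000, 0.0000, 0.0000)
after link 2: o_2 = (0.0000, 0.0000, 1.0000)
after link 3: o_3 = (-3.8301, -3.3660, 1.0000)
after link 4: o_4 = (-0.4930, -4.9034, -1.1213)
after link 5: o_5 = (1.0070, -7.5015, -1.1213)

1.007 -7.502 -1.121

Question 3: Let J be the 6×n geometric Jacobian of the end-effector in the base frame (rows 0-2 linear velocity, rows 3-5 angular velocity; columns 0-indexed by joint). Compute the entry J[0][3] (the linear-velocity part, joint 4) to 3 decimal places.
1.837

axis z_3 = (0.5000,-0.8660,0.0000); lever o_n−o_3 = (4.8371,-4.1355,-2.1213)
cross product → J_v[:, 3] = (1.8371,1.0607,2.1213)
J_ω[:, 3] = z_3
entry J[0][3] = 1.8371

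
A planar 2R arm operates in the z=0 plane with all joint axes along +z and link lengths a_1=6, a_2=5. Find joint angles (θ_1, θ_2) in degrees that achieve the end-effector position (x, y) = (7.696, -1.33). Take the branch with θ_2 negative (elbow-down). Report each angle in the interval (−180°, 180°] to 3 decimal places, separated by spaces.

30.002 -90.003

cos θ_2 = (60.9973−6²−5²)/(2·6·5) = -0.0000; θ_2 = -90.0026° (elbow-down)
β = atan2(-1.3300,7.6960) = -9.8048°; ψ = atan2(-5.0000,5.9998) = -39.8066°
θ_1 = β − ψ = 30.0018°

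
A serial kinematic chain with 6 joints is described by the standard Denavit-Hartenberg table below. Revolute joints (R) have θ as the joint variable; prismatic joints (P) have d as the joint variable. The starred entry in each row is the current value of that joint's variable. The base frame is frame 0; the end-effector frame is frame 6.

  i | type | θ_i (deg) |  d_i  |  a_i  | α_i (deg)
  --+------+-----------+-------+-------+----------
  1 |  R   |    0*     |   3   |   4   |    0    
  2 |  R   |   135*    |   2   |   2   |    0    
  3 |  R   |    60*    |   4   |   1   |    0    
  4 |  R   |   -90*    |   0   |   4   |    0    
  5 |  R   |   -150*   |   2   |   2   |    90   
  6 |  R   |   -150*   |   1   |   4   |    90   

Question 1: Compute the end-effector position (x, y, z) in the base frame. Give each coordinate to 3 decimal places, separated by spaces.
-1.158 5.347 9.000

after link 1: o_1 = (4.0000, 0.0000, 3.0000)
after link 2: o_2 = (2.5858, 1.4142, 5.0000)
after link 3: o_3 = (1.6199, 1.1554, 9.0000)
after link 4: o_4 = (0.5846, 5.0191, 9.0000)
after link 5: o_5 = (1.9988, 3.6049, 11.0000)
after link 6: o_6 = (-1.1578, 5.3473, 9.0000)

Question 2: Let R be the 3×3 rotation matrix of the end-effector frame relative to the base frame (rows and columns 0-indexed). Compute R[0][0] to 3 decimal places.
-0.612

End-effector x-axis (col 0 of R) = (-0.6124,0.6124,-0.5000)
R[0][0] = -0.6124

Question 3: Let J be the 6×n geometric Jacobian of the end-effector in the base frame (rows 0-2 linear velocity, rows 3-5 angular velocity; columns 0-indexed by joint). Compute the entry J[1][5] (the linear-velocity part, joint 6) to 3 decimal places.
axis z_5 = (-0.7071,-0.7071,0.0000); lever o_n−o_5 = (-3.1566,1.7424,-2.0000)
cross product → J_v[:, 5] = (1.4142,-1.4142,-3.4641)
J_ω[:, 5] = z_5
entry J[1][5] = -1.4142

-1.414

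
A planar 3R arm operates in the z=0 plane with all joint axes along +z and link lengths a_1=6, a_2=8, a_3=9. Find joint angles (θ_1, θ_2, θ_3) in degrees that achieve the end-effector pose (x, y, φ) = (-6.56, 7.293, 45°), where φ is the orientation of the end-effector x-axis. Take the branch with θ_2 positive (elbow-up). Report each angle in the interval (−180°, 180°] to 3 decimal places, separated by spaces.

150.007 44.992 -149.999

wrist centre = target − a_3·(cos φ, sin φ) = (-12.9240, 0.9290)
cos θ_2 = (167.8919−6²−8²)/(2·6·8) = 0.7072; θ_2 = 44.9919° (elbow-up)
β = atan2(0.9290,-12.9240) = 175.8884°; ψ = atan2(5.6561,11.6577) = 25.8817°
θ_1 = β − ψ = 150.0067°
θ_3 = φ − θ_1 − θ_2 = -149.9985° (wrapped to (-180°,180°])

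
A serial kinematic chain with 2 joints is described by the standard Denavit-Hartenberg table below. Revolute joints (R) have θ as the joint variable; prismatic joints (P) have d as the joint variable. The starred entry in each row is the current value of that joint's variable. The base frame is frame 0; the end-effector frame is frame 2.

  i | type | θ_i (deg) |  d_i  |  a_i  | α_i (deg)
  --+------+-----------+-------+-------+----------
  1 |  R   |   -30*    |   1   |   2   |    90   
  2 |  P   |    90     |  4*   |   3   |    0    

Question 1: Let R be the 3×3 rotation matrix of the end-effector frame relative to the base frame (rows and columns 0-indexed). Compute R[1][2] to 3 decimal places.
End-effector z-axis (col 2 of R) = (-0.5000,-0.8660,0.0000)
R[1][2] = -0.8660

-0.866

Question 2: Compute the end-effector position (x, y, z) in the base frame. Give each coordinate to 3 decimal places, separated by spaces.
after link 1: o_1 = (1.7321, -1.0000, 1.0000)
after link 2: o_2 = (-0.2679, -4.4641, 4.0000)

-0.268 -4.464 4.000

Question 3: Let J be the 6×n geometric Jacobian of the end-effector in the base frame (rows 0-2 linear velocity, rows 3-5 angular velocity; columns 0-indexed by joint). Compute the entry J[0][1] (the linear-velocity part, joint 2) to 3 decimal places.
-0.500

prismatic axis z_1 = (-0.5000,-0.8660,0.0000)
J_v[:, 1] = z_1; J_ω[:, 1] = (0,0,0)
entry J[0][1] = -0.5000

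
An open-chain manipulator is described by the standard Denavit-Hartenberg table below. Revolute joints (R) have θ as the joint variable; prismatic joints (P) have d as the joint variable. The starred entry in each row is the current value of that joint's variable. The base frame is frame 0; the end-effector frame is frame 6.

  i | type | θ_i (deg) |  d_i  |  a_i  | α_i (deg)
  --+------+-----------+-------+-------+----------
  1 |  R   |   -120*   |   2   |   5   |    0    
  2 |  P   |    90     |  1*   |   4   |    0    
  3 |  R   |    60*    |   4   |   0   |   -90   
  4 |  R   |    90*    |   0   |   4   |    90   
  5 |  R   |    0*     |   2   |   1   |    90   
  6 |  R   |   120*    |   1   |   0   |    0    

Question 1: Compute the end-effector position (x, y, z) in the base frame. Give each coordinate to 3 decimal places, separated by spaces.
3.196 -6.196 2.000

after link 1: o_1 = (-2.5000, -4.3301, 2.0000)
after link 2: o_2 = (0.9641, -6.3301, 3.0000)
after link 3: o_3 = (0.9641, -6.3301, 7.0000)
after link 4: o_4 = (0.9641, -6.3301, 3.0000)
after link 5: o_5 = (2.6962, -5.3301, 2.0000)
after link 6: o_6 = (3.1962, -6.1962, 2.0000)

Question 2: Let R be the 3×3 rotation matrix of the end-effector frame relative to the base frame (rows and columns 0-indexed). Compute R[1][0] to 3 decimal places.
0.433

End-effector x-axis (col 0 of R) = (0.7500,0.4330,0.5000)
R[1][0] = 0.4330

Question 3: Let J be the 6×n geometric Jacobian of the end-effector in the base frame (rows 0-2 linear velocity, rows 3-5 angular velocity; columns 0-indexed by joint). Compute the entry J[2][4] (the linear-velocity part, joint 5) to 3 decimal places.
axis z_4 = (0.8660,0.5000,0.0000); lever o_n−o_4 = (2.2321,0.1340,-1.0000)
cross product → J_v[:, 4] = (-0.5000,0.8660,-1.0000)
J_ω[:, 4] = z_4
entry J[2][4] = -1.0000

-1.000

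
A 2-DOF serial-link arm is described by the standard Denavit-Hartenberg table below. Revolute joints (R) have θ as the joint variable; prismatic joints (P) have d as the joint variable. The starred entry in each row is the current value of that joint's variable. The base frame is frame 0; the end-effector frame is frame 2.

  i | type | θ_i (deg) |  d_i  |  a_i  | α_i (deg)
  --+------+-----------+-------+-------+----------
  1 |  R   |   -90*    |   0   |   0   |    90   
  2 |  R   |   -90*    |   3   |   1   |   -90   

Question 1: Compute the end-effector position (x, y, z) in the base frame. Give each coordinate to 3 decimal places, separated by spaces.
-3.000 -0.000 -1.000

after link 1: o_1 = (0.0000, 0.0000, 0.0000)
after link 2: o_2 = (-3.0000, -0.0000, -1.0000)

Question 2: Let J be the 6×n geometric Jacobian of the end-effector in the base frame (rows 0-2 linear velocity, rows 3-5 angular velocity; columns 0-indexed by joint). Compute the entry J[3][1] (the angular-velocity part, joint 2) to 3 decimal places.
-1.000

axis z_1 = (-1.0000,-0.0000,0.0000); lever o_n−o_1 = (-3.0000,-0.0000,-1.0000)
cross product → J_v[:, 1] = (0.0000,-1.0000,0.0000)
J_ω[:, 1] = z_1
entry J[3][1] = -1.0000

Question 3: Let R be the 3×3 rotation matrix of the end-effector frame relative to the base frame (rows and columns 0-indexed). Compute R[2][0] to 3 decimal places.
-1.000

End-effector x-axis (col 0 of R) = (-0.0000,-0.0000,-1.0000)
R[2][0] = -1.0000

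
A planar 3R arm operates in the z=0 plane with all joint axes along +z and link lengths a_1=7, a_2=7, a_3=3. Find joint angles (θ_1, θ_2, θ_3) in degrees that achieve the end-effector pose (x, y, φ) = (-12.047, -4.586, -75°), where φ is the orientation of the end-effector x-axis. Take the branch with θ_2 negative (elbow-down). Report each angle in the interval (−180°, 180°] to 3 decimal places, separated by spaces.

-149.998 -45.004 120.002

wrist centre = target − a_3·(cos φ, sin φ) = (-12.8235, -1.6882)
cos θ_2 = (167.2911−7²−7²)/(2·7·7) = 0.7071; θ_2 = -45.0044° (elbow-down)
β = atan2(-1.6882,-12.8235) = -172.5001°; ψ = atan2(-4.9501,11.9494) = -22.5022°
θ_1 = β − ψ = -149.9979°
θ_3 = φ − θ_1 − θ_2 = 120.0023° (wrapped to (-180°,180°])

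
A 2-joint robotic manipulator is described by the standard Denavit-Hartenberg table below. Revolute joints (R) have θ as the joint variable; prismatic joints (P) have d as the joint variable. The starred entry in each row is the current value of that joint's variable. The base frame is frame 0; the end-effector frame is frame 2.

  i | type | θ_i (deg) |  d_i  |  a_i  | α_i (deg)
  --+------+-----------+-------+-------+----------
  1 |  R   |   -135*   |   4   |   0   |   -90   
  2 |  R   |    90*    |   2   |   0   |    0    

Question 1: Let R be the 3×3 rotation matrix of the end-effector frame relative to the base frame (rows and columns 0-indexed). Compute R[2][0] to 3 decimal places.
-1.000

End-effector x-axis (col 0 of R) = (0.0000,-0.0000,-1.0000)
R[2][0] = -1.0000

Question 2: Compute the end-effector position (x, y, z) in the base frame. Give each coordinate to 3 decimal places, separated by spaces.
1.414 -1.414 4.000

after link 1: o_1 = (0.0000, 0.0000, 4.0000)
after link 2: o_2 = (1.4142, -1.4142, 4.0000)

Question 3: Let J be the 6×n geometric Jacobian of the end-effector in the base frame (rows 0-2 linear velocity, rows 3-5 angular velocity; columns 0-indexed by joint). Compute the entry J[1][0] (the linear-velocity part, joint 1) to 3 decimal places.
1.414

axis z_0 = ẑ; lever o_n−o_0 = (1.4142,-1.4142,4.0000)
cross product → J_v[:, 0] = (1.4142,1.4142,-0.0000)
J_ω[:, 0] = z_0
entry J[1][0] = 1.4142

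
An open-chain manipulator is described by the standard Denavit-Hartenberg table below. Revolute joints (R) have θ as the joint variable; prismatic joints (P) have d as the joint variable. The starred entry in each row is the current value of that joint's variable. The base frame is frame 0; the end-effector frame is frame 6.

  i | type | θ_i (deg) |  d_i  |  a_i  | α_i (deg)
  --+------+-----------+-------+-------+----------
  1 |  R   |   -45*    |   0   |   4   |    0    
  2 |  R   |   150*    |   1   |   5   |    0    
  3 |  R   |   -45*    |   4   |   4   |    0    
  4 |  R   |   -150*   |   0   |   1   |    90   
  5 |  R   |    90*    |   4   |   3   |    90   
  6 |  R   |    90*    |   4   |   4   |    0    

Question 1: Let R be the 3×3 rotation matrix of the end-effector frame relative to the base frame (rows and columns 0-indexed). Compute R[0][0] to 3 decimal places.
-1.000

End-effector x-axis (col 0 of R) = (-1.0000,-0.0000,0.0000)
R[0][0] = -1.0000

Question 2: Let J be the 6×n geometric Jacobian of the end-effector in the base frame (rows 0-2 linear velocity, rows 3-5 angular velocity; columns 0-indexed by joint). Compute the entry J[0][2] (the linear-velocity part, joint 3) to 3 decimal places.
axis z_2 = (0.0000,0.0000,1.0000); lever o_n−o_2 = (-6.0000,-1.5359,7.0000)
cross product → J_v[:, 2] = (1.5359,-6.0000,0.0000)
J_ω[:, 2] = z_2
entry J[0][2] = 1.5359

1.536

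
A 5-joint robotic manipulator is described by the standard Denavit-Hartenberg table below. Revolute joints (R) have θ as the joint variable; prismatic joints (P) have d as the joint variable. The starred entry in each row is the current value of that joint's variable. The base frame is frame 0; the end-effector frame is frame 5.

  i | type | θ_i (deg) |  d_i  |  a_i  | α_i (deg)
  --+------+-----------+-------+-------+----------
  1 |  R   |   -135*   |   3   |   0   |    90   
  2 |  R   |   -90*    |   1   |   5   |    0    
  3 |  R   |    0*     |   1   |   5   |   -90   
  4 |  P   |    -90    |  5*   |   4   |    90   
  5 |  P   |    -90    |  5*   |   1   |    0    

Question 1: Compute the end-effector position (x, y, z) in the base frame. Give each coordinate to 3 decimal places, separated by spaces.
after link 1: o_1 = (0.0000, 0.0000, 3.0000)
after link 2: o_2 = (-0.7071, 0.7071, -2.0000)
after link 3: o_3 = (-1.4142, 1.4142, -7.0000)
after link 4: o_4 = (-7.7782, 0.7071, -7.0000)
after link 5: o_5 = (-7.0711, 1.4142, -2.0000)

-7.071 1.414 -2.000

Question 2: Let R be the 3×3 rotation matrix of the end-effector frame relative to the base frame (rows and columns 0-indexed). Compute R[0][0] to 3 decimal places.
0.707

End-effector x-axis (col 0 of R) = (0.7071,0.7071,0.0000)
R[0][0] = 0.7071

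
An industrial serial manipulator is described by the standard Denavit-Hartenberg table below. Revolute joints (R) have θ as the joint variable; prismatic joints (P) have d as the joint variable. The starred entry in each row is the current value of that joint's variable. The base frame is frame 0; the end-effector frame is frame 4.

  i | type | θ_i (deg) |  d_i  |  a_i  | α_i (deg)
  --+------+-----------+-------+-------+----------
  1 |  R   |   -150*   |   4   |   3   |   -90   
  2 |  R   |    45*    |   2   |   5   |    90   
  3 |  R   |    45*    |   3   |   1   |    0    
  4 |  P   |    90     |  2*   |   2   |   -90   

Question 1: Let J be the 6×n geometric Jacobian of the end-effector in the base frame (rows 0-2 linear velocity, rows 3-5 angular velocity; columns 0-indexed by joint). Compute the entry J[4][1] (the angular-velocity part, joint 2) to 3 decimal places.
axis z_1 = (0.5000,-0.8660,0.0000); lever o_n−o_1 = (-3.6301,-6.8547,0.5000)
cross product → J_v[:, 1] = (-0.4330,-0.2500,-6.5711)
J_ω[:, 1] = z_1
entry J[4][1] = -0.8660

-0.866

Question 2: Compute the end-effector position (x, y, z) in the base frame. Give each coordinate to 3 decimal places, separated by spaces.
after link 1: o_1 = (-2.5981, -1.5000, 4.0000)
after link 2: o_2 = (-4.6599, -4.9998, 0.4645)
after link 3: o_3 = (-6.5765, -6.9229, 2.0858)
after link 4: o_4 = (-6.2281, -8.3547, 4.5000)

-6.228 -8.355 4.500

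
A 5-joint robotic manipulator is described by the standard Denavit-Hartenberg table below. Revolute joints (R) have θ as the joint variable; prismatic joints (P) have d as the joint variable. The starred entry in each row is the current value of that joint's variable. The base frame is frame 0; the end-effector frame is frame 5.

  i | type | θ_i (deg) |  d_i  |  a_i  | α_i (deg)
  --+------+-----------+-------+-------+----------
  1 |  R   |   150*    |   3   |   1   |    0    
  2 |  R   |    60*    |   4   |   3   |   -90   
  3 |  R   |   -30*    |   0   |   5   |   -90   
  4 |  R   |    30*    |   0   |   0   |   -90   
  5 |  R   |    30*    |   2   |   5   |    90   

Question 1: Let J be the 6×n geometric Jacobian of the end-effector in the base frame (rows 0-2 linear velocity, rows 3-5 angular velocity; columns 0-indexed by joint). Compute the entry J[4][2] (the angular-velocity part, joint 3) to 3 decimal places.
-0.866

axis z_2 = (0.5000,-0.8660,0.0000); lever o_n−o_2 = (-6.6785,0.6442,6.0401)
cross product → J_v[:, 2] = (-5.2308,-3.0200,-5.4617)
J_ω[:, 2] = z_2
entry J[4][2] = -0.8660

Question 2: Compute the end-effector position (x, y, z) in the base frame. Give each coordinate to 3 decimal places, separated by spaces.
-10.143 -0.356 13.040

after link 1: o_1 = (-0.8660, 0.5000, 3.0000)
after link 2: o_2 = (-3.4641, -1.0000, 7.0000)
after link 3: o_3 = (-7.2141, -3.1651, 9.5000)
after link 4: o_4 = (-7.2141, -3.1651, 9.5000)
after link 5: o_5 = (-10.1426, -0.3558, 13.0401)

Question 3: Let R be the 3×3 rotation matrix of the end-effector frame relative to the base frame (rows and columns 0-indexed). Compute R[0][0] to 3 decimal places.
End-effector x-axis (col 0 of R) = (-0.5625,0.1752,0.8080)
R[0][0] = -0.5625

-0.563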